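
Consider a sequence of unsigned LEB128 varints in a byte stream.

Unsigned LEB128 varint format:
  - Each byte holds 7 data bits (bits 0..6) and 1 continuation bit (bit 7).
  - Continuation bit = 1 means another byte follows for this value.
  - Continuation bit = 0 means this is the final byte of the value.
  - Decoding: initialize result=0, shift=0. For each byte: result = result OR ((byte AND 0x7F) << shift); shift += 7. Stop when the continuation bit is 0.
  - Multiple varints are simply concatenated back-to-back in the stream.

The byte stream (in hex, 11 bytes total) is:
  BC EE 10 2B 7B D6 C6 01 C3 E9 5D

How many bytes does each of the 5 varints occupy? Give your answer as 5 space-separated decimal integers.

  byte[0]=0xBC cont=1 payload=0x3C=60: acc |= 60<<0 -> acc=60 shift=7
  byte[1]=0xEE cont=1 payload=0x6E=110: acc |= 110<<7 -> acc=14140 shift=14
  byte[2]=0x10 cont=0 payload=0x10=16: acc |= 16<<14 -> acc=276284 shift=21 [end]
Varint 1: bytes[0:3] = BC EE 10 -> value 276284 (3 byte(s))
  byte[3]=0x2B cont=0 payload=0x2B=43: acc |= 43<<0 -> acc=43 shift=7 [end]
Varint 2: bytes[3:4] = 2B -> value 43 (1 byte(s))
  byte[4]=0x7B cont=0 payload=0x7B=123: acc |= 123<<0 -> acc=123 shift=7 [end]
Varint 3: bytes[4:5] = 7B -> value 123 (1 byte(s))
  byte[5]=0xD6 cont=1 payload=0x56=86: acc |= 86<<0 -> acc=86 shift=7
  byte[6]=0xC6 cont=1 payload=0x46=70: acc |= 70<<7 -> acc=9046 shift=14
  byte[7]=0x01 cont=0 payload=0x01=1: acc |= 1<<14 -> acc=25430 shift=21 [end]
Varint 4: bytes[5:8] = D6 C6 01 -> value 25430 (3 byte(s))
  byte[8]=0xC3 cont=1 payload=0x43=67: acc |= 67<<0 -> acc=67 shift=7
  byte[9]=0xE9 cont=1 payload=0x69=105: acc |= 105<<7 -> acc=13507 shift=14
  byte[10]=0x5D cont=0 payload=0x5D=93: acc |= 93<<14 -> acc=1537219 shift=21 [end]
Varint 5: bytes[8:11] = C3 E9 5D -> value 1537219 (3 byte(s))

Answer: 3 1 1 3 3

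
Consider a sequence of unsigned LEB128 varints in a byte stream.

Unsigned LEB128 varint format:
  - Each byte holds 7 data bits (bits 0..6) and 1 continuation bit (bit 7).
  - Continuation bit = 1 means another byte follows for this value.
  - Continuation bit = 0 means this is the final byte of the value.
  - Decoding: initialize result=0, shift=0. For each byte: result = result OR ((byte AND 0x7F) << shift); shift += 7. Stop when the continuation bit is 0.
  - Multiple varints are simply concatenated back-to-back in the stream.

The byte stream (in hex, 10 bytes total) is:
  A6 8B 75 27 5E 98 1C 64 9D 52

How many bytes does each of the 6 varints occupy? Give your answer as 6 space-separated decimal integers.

Answer: 3 1 1 2 1 2

Derivation:
  byte[0]=0xA6 cont=1 payload=0x26=38: acc |= 38<<0 -> acc=38 shift=7
  byte[1]=0x8B cont=1 payload=0x0B=11: acc |= 11<<7 -> acc=1446 shift=14
  byte[2]=0x75 cont=0 payload=0x75=117: acc |= 117<<14 -> acc=1918374 shift=21 [end]
Varint 1: bytes[0:3] = A6 8B 75 -> value 1918374 (3 byte(s))
  byte[3]=0x27 cont=0 payload=0x27=39: acc |= 39<<0 -> acc=39 shift=7 [end]
Varint 2: bytes[3:4] = 27 -> value 39 (1 byte(s))
  byte[4]=0x5E cont=0 payload=0x5E=94: acc |= 94<<0 -> acc=94 shift=7 [end]
Varint 3: bytes[4:5] = 5E -> value 94 (1 byte(s))
  byte[5]=0x98 cont=1 payload=0x18=24: acc |= 24<<0 -> acc=24 shift=7
  byte[6]=0x1C cont=0 payload=0x1C=28: acc |= 28<<7 -> acc=3608 shift=14 [end]
Varint 4: bytes[5:7] = 98 1C -> value 3608 (2 byte(s))
  byte[7]=0x64 cont=0 payload=0x64=100: acc |= 100<<0 -> acc=100 shift=7 [end]
Varint 5: bytes[7:8] = 64 -> value 100 (1 byte(s))
  byte[8]=0x9D cont=1 payload=0x1D=29: acc |= 29<<0 -> acc=29 shift=7
  byte[9]=0x52 cont=0 payload=0x52=82: acc |= 82<<7 -> acc=10525 shift=14 [end]
Varint 6: bytes[8:10] = 9D 52 -> value 10525 (2 byte(s))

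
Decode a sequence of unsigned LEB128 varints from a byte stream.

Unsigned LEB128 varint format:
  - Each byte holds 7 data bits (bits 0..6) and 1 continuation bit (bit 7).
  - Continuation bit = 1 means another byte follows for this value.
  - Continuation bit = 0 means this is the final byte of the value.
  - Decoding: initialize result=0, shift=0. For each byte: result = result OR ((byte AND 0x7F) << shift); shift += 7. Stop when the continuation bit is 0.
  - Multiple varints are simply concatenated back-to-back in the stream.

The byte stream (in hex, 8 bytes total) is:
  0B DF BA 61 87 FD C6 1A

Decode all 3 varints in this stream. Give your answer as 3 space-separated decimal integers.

Answer: 11 1596767 55688839

Derivation:
  byte[0]=0x0B cont=0 payload=0x0B=11: acc |= 11<<0 -> acc=11 shift=7 [end]
Varint 1: bytes[0:1] = 0B -> value 11 (1 byte(s))
  byte[1]=0xDF cont=1 payload=0x5F=95: acc |= 95<<0 -> acc=95 shift=7
  byte[2]=0xBA cont=1 payload=0x3A=58: acc |= 58<<7 -> acc=7519 shift=14
  byte[3]=0x61 cont=0 payload=0x61=97: acc |= 97<<14 -> acc=1596767 shift=21 [end]
Varint 2: bytes[1:4] = DF BA 61 -> value 1596767 (3 byte(s))
  byte[4]=0x87 cont=1 payload=0x07=7: acc |= 7<<0 -> acc=7 shift=7
  byte[5]=0xFD cont=1 payload=0x7D=125: acc |= 125<<7 -> acc=16007 shift=14
  byte[6]=0xC6 cont=1 payload=0x46=70: acc |= 70<<14 -> acc=1162887 shift=21
  byte[7]=0x1A cont=0 payload=0x1A=26: acc |= 26<<21 -> acc=55688839 shift=28 [end]
Varint 3: bytes[4:8] = 87 FD C6 1A -> value 55688839 (4 byte(s))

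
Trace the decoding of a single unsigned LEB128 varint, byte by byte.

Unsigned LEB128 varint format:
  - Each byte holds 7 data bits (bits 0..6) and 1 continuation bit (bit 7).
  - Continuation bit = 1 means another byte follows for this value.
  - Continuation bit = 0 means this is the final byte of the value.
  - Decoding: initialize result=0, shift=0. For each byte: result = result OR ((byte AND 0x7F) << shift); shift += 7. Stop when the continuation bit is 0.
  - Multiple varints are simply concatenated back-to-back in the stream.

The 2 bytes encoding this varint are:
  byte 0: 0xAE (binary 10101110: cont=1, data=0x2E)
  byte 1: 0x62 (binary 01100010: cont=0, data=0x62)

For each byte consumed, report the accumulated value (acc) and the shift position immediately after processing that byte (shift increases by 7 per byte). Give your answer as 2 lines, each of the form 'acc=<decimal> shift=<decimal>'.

Answer: acc=46 shift=7
acc=12590 shift=14

Derivation:
byte 0=0xAE: payload=0x2E=46, contrib = 46<<0 = 46; acc -> 46, shift -> 7
byte 1=0x62: payload=0x62=98, contrib = 98<<7 = 12544; acc -> 12590, shift -> 14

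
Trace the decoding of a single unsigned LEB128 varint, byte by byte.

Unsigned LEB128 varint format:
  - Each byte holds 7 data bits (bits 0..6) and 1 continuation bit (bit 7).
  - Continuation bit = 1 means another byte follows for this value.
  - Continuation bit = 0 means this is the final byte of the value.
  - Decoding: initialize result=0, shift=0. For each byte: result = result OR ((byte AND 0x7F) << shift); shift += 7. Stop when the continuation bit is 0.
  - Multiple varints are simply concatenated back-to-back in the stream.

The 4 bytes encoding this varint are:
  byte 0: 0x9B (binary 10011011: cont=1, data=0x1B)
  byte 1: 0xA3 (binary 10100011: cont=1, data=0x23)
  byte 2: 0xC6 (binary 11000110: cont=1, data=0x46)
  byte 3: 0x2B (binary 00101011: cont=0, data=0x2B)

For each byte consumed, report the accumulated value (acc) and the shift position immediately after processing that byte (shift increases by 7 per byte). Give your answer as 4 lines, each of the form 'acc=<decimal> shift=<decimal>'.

Answer: acc=27 shift=7
acc=4507 shift=14
acc=1151387 shift=21
acc=91328923 shift=28

Derivation:
byte 0=0x9B: payload=0x1B=27, contrib = 27<<0 = 27; acc -> 27, shift -> 7
byte 1=0xA3: payload=0x23=35, contrib = 35<<7 = 4480; acc -> 4507, shift -> 14
byte 2=0xC6: payload=0x46=70, contrib = 70<<14 = 1146880; acc -> 1151387, shift -> 21
byte 3=0x2B: payload=0x2B=43, contrib = 43<<21 = 90177536; acc -> 91328923, shift -> 28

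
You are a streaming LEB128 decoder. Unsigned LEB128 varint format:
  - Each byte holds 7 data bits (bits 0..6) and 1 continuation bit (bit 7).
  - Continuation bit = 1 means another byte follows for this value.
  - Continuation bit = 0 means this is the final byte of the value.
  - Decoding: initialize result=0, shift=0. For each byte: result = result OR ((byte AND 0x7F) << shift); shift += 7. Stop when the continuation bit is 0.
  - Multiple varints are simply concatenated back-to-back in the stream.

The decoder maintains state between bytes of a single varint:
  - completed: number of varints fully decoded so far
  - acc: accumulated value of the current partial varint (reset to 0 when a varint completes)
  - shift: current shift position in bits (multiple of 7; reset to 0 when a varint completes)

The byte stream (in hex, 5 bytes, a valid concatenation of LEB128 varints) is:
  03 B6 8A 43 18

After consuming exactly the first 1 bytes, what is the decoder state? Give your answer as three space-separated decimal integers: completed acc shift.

byte[0]=0x03 cont=0 payload=0x03: varint #1 complete (value=3); reset -> completed=1 acc=0 shift=0

Answer: 1 0 0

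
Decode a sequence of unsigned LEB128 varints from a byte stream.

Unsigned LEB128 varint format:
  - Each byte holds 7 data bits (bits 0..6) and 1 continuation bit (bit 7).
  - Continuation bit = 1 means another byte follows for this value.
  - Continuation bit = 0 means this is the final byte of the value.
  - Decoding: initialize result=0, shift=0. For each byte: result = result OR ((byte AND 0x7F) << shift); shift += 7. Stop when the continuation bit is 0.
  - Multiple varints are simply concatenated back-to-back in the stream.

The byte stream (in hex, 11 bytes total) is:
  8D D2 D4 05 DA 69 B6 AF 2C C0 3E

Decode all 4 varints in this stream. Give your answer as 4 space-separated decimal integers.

  byte[0]=0x8D cont=1 payload=0x0D=13: acc |= 13<<0 -> acc=13 shift=7
  byte[1]=0xD2 cont=1 payload=0x52=82: acc |= 82<<7 -> acc=10509 shift=14
  byte[2]=0xD4 cont=1 payload=0x54=84: acc |= 84<<14 -> acc=1386765 shift=21
  byte[3]=0x05 cont=0 payload=0x05=5: acc |= 5<<21 -> acc=11872525 shift=28 [end]
Varint 1: bytes[0:4] = 8D D2 D4 05 -> value 11872525 (4 byte(s))
  byte[4]=0xDA cont=1 payload=0x5A=90: acc |= 90<<0 -> acc=90 shift=7
  byte[5]=0x69 cont=0 payload=0x69=105: acc |= 105<<7 -> acc=13530 shift=14 [end]
Varint 2: bytes[4:6] = DA 69 -> value 13530 (2 byte(s))
  byte[6]=0xB6 cont=1 payload=0x36=54: acc |= 54<<0 -> acc=54 shift=7
  byte[7]=0xAF cont=1 payload=0x2F=47: acc |= 47<<7 -> acc=6070 shift=14
  byte[8]=0x2C cont=0 payload=0x2C=44: acc |= 44<<14 -> acc=726966 shift=21 [end]
Varint 3: bytes[6:9] = B6 AF 2C -> value 726966 (3 byte(s))
  byte[9]=0xC0 cont=1 payload=0x40=64: acc |= 64<<0 -> acc=64 shift=7
  byte[10]=0x3E cont=0 payload=0x3E=62: acc |= 62<<7 -> acc=8000 shift=14 [end]
Varint 4: bytes[9:11] = C0 3E -> value 8000 (2 byte(s))

Answer: 11872525 13530 726966 8000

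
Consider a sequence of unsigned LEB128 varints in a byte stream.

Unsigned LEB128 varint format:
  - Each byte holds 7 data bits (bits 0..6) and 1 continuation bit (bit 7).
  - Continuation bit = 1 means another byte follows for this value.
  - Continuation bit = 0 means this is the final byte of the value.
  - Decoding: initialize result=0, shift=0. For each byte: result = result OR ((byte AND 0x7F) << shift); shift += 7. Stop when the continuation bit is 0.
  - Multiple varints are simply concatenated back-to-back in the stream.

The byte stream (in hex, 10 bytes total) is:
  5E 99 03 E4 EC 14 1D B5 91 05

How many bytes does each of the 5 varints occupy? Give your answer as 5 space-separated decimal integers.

Answer: 1 2 3 1 3

Derivation:
  byte[0]=0x5E cont=0 payload=0x5E=94: acc |= 94<<0 -> acc=94 shift=7 [end]
Varint 1: bytes[0:1] = 5E -> value 94 (1 byte(s))
  byte[1]=0x99 cont=1 payload=0x19=25: acc |= 25<<0 -> acc=25 shift=7
  byte[2]=0x03 cont=0 payload=0x03=3: acc |= 3<<7 -> acc=409 shift=14 [end]
Varint 2: bytes[1:3] = 99 03 -> value 409 (2 byte(s))
  byte[3]=0xE4 cont=1 payload=0x64=100: acc |= 100<<0 -> acc=100 shift=7
  byte[4]=0xEC cont=1 payload=0x6C=108: acc |= 108<<7 -> acc=13924 shift=14
  byte[5]=0x14 cont=0 payload=0x14=20: acc |= 20<<14 -> acc=341604 shift=21 [end]
Varint 3: bytes[3:6] = E4 EC 14 -> value 341604 (3 byte(s))
  byte[6]=0x1D cont=0 payload=0x1D=29: acc |= 29<<0 -> acc=29 shift=7 [end]
Varint 4: bytes[6:7] = 1D -> value 29 (1 byte(s))
  byte[7]=0xB5 cont=1 payload=0x35=53: acc |= 53<<0 -> acc=53 shift=7
  byte[8]=0x91 cont=1 payload=0x11=17: acc |= 17<<7 -> acc=2229 shift=14
  byte[9]=0x05 cont=0 payload=0x05=5: acc |= 5<<14 -> acc=84149 shift=21 [end]
Varint 5: bytes[7:10] = B5 91 05 -> value 84149 (3 byte(s))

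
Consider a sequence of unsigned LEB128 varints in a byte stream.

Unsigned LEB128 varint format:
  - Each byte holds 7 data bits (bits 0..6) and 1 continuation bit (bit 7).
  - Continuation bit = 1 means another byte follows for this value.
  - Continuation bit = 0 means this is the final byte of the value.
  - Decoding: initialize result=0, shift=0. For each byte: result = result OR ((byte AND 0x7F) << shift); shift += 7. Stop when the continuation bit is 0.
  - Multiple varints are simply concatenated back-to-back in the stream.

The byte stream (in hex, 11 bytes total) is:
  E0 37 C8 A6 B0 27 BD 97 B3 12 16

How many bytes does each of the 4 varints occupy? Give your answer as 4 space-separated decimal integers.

  byte[0]=0xE0 cont=1 payload=0x60=96: acc |= 96<<0 -> acc=96 shift=7
  byte[1]=0x37 cont=0 payload=0x37=55: acc |= 55<<7 -> acc=7136 shift=14 [end]
Varint 1: bytes[0:2] = E0 37 -> value 7136 (2 byte(s))
  byte[2]=0xC8 cont=1 payload=0x48=72: acc |= 72<<0 -> acc=72 shift=7
  byte[3]=0xA6 cont=1 payload=0x26=38: acc |= 38<<7 -> acc=4936 shift=14
  byte[4]=0xB0 cont=1 payload=0x30=48: acc |= 48<<14 -> acc=791368 shift=21
  byte[5]=0x27 cont=0 payload=0x27=39: acc |= 39<<21 -> acc=82580296 shift=28 [end]
Varint 2: bytes[2:6] = C8 A6 B0 27 -> value 82580296 (4 byte(s))
  byte[6]=0xBD cont=1 payload=0x3D=61: acc |= 61<<0 -> acc=61 shift=7
  byte[7]=0x97 cont=1 payload=0x17=23: acc |= 23<<7 -> acc=3005 shift=14
  byte[8]=0xB3 cont=1 payload=0x33=51: acc |= 51<<14 -> acc=838589 shift=21
  byte[9]=0x12 cont=0 payload=0x12=18: acc |= 18<<21 -> acc=38587325 shift=28 [end]
Varint 3: bytes[6:10] = BD 97 B3 12 -> value 38587325 (4 byte(s))
  byte[10]=0x16 cont=0 payload=0x16=22: acc |= 22<<0 -> acc=22 shift=7 [end]
Varint 4: bytes[10:11] = 16 -> value 22 (1 byte(s))

Answer: 2 4 4 1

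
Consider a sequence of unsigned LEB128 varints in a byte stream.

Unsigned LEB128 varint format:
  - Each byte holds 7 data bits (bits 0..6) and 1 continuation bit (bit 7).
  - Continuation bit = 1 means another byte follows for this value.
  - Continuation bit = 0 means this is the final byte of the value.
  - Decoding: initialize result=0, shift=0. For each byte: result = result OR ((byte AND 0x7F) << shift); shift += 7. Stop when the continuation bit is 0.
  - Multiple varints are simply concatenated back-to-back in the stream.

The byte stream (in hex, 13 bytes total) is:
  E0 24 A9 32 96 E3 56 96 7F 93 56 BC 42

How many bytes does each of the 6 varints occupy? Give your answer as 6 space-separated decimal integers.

  byte[0]=0xE0 cont=1 payload=0x60=96: acc |= 96<<0 -> acc=96 shift=7
  byte[1]=0x24 cont=0 payload=0x24=36: acc |= 36<<7 -> acc=4704 shift=14 [end]
Varint 1: bytes[0:2] = E0 24 -> value 4704 (2 byte(s))
  byte[2]=0xA9 cont=1 payload=0x29=41: acc |= 41<<0 -> acc=41 shift=7
  byte[3]=0x32 cont=0 payload=0x32=50: acc |= 50<<7 -> acc=6441 shift=14 [end]
Varint 2: bytes[2:4] = A9 32 -> value 6441 (2 byte(s))
  byte[4]=0x96 cont=1 payload=0x16=22: acc |= 22<<0 -> acc=22 shift=7
  byte[5]=0xE3 cont=1 payload=0x63=99: acc |= 99<<7 -> acc=12694 shift=14
  byte[6]=0x56 cont=0 payload=0x56=86: acc |= 86<<14 -> acc=1421718 shift=21 [end]
Varint 3: bytes[4:7] = 96 E3 56 -> value 1421718 (3 byte(s))
  byte[7]=0x96 cont=1 payload=0x16=22: acc |= 22<<0 -> acc=22 shift=7
  byte[8]=0x7F cont=0 payload=0x7F=127: acc |= 127<<7 -> acc=16278 shift=14 [end]
Varint 4: bytes[7:9] = 96 7F -> value 16278 (2 byte(s))
  byte[9]=0x93 cont=1 payload=0x13=19: acc |= 19<<0 -> acc=19 shift=7
  byte[10]=0x56 cont=0 payload=0x56=86: acc |= 86<<7 -> acc=11027 shift=14 [end]
Varint 5: bytes[9:11] = 93 56 -> value 11027 (2 byte(s))
  byte[11]=0xBC cont=1 payload=0x3C=60: acc |= 60<<0 -> acc=60 shift=7
  byte[12]=0x42 cont=0 payload=0x42=66: acc |= 66<<7 -> acc=8508 shift=14 [end]
Varint 6: bytes[11:13] = BC 42 -> value 8508 (2 byte(s))

Answer: 2 2 3 2 2 2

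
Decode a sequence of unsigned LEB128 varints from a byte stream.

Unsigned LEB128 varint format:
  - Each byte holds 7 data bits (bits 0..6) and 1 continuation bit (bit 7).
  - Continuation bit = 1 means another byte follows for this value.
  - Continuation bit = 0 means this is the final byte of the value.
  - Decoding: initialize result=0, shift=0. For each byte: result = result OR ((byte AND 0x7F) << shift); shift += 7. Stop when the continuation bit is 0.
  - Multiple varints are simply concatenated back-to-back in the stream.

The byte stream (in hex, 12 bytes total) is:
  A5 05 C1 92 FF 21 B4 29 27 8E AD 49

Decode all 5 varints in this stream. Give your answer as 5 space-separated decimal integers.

  byte[0]=0xA5 cont=1 payload=0x25=37: acc |= 37<<0 -> acc=37 shift=7
  byte[1]=0x05 cont=0 payload=0x05=5: acc |= 5<<7 -> acc=677 shift=14 [end]
Varint 1: bytes[0:2] = A5 05 -> value 677 (2 byte(s))
  byte[2]=0xC1 cont=1 payload=0x41=65: acc |= 65<<0 -> acc=65 shift=7
  byte[3]=0x92 cont=1 payload=0x12=18: acc |= 18<<7 -> acc=2369 shift=14
  byte[4]=0xFF cont=1 payload=0x7F=127: acc |= 127<<14 -> acc=2083137 shift=21
  byte[5]=0x21 cont=0 payload=0x21=33: acc |= 33<<21 -> acc=71289153 shift=28 [end]
Varint 2: bytes[2:6] = C1 92 FF 21 -> value 71289153 (4 byte(s))
  byte[6]=0xB4 cont=1 payload=0x34=52: acc |= 52<<0 -> acc=52 shift=7
  byte[7]=0x29 cont=0 payload=0x29=41: acc |= 41<<7 -> acc=5300 shift=14 [end]
Varint 3: bytes[6:8] = B4 29 -> value 5300 (2 byte(s))
  byte[8]=0x27 cont=0 payload=0x27=39: acc |= 39<<0 -> acc=39 shift=7 [end]
Varint 4: bytes[8:9] = 27 -> value 39 (1 byte(s))
  byte[9]=0x8E cont=1 payload=0x0E=14: acc |= 14<<0 -> acc=14 shift=7
  byte[10]=0xAD cont=1 payload=0x2D=45: acc |= 45<<7 -> acc=5774 shift=14
  byte[11]=0x49 cont=0 payload=0x49=73: acc |= 73<<14 -> acc=1201806 shift=21 [end]
Varint 5: bytes[9:12] = 8E AD 49 -> value 1201806 (3 byte(s))

Answer: 677 71289153 5300 39 1201806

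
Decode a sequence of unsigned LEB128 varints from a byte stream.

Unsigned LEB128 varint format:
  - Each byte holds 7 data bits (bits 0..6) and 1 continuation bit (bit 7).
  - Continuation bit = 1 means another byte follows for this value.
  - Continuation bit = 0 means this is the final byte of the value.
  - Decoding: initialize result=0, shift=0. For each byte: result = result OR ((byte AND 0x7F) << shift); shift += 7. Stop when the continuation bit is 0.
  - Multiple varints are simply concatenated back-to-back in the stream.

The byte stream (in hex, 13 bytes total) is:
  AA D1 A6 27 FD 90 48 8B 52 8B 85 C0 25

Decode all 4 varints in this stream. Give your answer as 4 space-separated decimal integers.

  byte[0]=0xAA cont=1 payload=0x2A=42: acc |= 42<<0 -> acc=42 shift=7
  byte[1]=0xD1 cont=1 payload=0x51=81: acc |= 81<<7 -> acc=10410 shift=14
  byte[2]=0xA6 cont=1 payload=0x26=38: acc |= 38<<14 -> acc=633002 shift=21
  byte[3]=0x27 cont=0 payload=0x27=39: acc |= 39<<21 -> acc=82421930 shift=28 [end]
Varint 1: bytes[0:4] = AA D1 A6 27 -> value 82421930 (4 byte(s))
  byte[4]=0xFD cont=1 payload=0x7D=125: acc |= 125<<0 -> acc=125 shift=7
  byte[5]=0x90 cont=1 payload=0x10=16: acc |= 16<<7 -> acc=2173 shift=14
  byte[6]=0x48 cont=0 payload=0x48=72: acc |= 72<<14 -> acc=1181821 shift=21 [end]
Varint 2: bytes[4:7] = FD 90 48 -> value 1181821 (3 byte(s))
  byte[7]=0x8B cont=1 payload=0x0B=11: acc |= 11<<0 -> acc=11 shift=7
  byte[8]=0x52 cont=0 payload=0x52=82: acc |= 82<<7 -> acc=10507 shift=14 [end]
Varint 3: bytes[7:9] = 8B 52 -> value 10507 (2 byte(s))
  byte[9]=0x8B cont=1 payload=0x0B=11: acc |= 11<<0 -> acc=11 shift=7
  byte[10]=0x85 cont=1 payload=0x05=5: acc |= 5<<7 -> acc=651 shift=14
  byte[11]=0xC0 cont=1 payload=0x40=64: acc |= 64<<14 -> acc=1049227 shift=21
  byte[12]=0x25 cont=0 payload=0x25=37: acc |= 37<<21 -> acc=78643851 shift=28 [end]
Varint 4: bytes[9:13] = 8B 85 C0 25 -> value 78643851 (4 byte(s))

Answer: 82421930 1181821 10507 78643851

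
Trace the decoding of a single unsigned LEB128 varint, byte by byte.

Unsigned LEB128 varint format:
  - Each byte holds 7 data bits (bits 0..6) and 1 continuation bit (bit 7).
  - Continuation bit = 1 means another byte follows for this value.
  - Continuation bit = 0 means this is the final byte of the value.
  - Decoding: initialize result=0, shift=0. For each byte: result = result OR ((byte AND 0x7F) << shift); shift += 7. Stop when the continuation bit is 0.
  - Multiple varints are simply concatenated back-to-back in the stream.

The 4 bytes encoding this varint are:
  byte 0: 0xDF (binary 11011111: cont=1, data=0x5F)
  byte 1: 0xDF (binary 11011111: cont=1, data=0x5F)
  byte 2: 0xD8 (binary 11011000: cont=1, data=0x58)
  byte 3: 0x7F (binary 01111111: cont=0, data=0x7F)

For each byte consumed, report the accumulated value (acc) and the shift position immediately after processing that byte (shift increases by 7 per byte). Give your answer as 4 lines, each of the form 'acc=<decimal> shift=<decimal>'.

Answer: acc=95 shift=7
acc=12255 shift=14
acc=1454047 shift=21
acc=267792351 shift=28

Derivation:
byte 0=0xDF: payload=0x5F=95, contrib = 95<<0 = 95; acc -> 95, shift -> 7
byte 1=0xDF: payload=0x5F=95, contrib = 95<<7 = 12160; acc -> 12255, shift -> 14
byte 2=0xD8: payload=0x58=88, contrib = 88<<14 = 1441792; acc -> 1454047, shift -> 21
byte 3=0x7F: payload=0x7F=127, contrib = 127<<21 = 266338304; acc -> 267792351, shift -> 28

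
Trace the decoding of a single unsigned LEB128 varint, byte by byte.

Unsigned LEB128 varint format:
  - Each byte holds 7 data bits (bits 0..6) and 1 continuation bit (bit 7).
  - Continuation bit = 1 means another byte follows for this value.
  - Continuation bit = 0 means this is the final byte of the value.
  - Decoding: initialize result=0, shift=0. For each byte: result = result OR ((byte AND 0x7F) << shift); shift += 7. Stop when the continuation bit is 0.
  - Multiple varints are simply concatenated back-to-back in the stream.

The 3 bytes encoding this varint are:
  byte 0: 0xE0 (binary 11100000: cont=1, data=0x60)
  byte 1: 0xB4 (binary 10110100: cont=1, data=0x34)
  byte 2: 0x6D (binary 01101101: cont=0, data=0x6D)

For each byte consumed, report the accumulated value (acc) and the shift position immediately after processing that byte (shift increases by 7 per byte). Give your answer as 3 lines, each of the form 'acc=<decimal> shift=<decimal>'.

byte 0=0xE0: payload=0x60=96, contrib = 96<<0 = 96; acc -> 96, shift -> 7
byte 1=0xB4: payload=0x34=52, contrib = 52<<7 = 6656; acc -> 6752, shift -> 14
byte 2=0x6D: payload=0x6D=109, contrib = 109<<14 = 1785856; acc -> 1792608, shift -> 21

Answer: acc=96 shift=7
acc=6752 shift=14
acc=1792608 shift=21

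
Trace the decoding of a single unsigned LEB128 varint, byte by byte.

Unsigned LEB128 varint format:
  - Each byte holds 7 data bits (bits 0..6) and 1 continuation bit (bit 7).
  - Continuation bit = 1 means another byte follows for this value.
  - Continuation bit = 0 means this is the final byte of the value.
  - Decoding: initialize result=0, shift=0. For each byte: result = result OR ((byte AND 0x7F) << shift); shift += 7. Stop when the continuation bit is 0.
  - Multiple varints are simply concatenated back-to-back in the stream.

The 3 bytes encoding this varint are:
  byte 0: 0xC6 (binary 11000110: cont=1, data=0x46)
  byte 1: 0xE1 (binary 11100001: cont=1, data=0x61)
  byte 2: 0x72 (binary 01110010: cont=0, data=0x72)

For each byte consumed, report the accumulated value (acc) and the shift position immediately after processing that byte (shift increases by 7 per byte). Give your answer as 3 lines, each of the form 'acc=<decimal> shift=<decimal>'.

Answer: acc=70 shift=7
acc=12486 shift=14
acc=1880262 shift=21

Derivation:
byte 0=0xC6: payload=0x46=70, contrib = 70<<0 = 70; acc -> 70, shift -> 7
byte 1=0xE1: payload=0x61=97, contrib = 97<<7 = 12416; acc -> 12486, shift -> 14
byte 2=0x72: payload=0x72=114, contrib = 114<<14 = 1867776; acc -> 1880262, shift -> 21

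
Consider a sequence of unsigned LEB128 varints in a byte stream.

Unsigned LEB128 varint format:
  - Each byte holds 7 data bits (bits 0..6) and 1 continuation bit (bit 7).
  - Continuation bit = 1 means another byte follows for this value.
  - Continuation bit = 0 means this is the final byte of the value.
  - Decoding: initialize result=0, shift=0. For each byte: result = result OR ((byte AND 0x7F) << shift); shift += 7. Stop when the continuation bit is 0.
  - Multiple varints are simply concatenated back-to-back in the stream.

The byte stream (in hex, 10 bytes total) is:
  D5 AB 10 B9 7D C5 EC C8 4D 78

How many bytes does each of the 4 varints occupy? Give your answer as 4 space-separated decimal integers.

Answer: 3 2 4 1

Derivation:
  byte[0]=0xD5 cont=1 payload=0x55=85: acc |= 85<<0 -> acc=85 shift=7
  byte[1]=0xAB cont=1 payload=0x2B=43: acc |= 43<<7 -> acc=5589 shift=14
  byte[2]=0x10 cont=0 payload=0x10=16: acc |= 16<<14 -> acc=267733 shift=21 [end]
Varint 1: bytes[0:3] = D5 AB 10 -> value 267733 (3 byte(s))
  byte[3]=0xB9 cont=1 payload=0x39=57: acc |= 57<<0 -> acc=57 shift=7
  byte[4]=0x7D cont=0 payload=0x7D=125: acc |= 125<<7 -> acc=16057 shift=14 [end]
Varint 2: bytes[3:5] = B9 7D -> value 16057 (2 byte(s))
  byte[5]=0xC5 cont=1 payload=0x45=69: acc |= 69<<0 -> acc=69 shift=7
  byte[6]=0xEC cont=1 payload=0x6C=108: acc |= 108<<7 -> acc=13893 shift=14
  byte[7]=0xC8 cont=1 payload=0x48=72: acc |= 72<<14 -> acc=1193541 shift=21
  byte[8]=0x4D cont=0 payload=0x4D=77: acc |= 77<<21 -> acc=162674245 shift=28 [end]
Varint 3: bytes[5:9] = C5 EC C8 4D -> value 162674245 (4 byte(s))
  byte[9]=0x78 cont=0 payload=0x78=120: acc |= 120<<0 -> acc=120 shift=7 [end]
Varint 4: bytes[9:10] = 78 -> value 120 (1 byte(s))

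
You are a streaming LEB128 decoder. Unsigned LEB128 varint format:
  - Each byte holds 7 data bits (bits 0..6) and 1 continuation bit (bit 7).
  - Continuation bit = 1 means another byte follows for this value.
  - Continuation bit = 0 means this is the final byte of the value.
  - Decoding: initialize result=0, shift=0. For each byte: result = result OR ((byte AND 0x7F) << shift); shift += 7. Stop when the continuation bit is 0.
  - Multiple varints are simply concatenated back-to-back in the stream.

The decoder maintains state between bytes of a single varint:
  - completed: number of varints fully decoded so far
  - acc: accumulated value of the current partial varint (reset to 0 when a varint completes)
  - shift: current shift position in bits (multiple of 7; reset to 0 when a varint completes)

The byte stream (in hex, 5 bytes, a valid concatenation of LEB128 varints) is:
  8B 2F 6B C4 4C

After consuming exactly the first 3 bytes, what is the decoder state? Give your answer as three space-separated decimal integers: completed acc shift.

byte[0]=0x8B cont=1 payload=0x0B: acc |= 11<<0 -> completed=0 acc=11 shift=7
byte[1]=0x2F cont=0 payload=0x2F: varint #1 complete (value=6027); reset -> completed=1 acc=0 shift=0
byte[2]=0x6B cont=0 payload=0x6B: varint #2 complete (value=107); reset -> completed=2 acc=0 shift=0

Answer: 2 0 0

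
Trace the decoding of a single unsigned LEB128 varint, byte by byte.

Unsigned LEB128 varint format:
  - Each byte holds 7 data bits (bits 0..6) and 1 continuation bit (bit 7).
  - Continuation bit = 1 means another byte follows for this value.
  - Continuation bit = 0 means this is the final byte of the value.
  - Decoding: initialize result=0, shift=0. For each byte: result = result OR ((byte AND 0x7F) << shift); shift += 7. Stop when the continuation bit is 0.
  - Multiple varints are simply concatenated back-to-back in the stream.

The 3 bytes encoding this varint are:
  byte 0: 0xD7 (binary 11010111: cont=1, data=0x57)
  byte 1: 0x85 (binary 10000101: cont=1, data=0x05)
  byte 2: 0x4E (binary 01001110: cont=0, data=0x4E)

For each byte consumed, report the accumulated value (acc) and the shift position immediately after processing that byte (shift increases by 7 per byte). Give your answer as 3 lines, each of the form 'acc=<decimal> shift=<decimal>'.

byte 0=0xD7: payload=0x57=87, contrib = 87<<0 = 87; acc -> 87, shift -> 7
byte 1=0x85: payload=0x05=5, contrib = 5<<7 = 640; acc -> 727, shift -> 14
byte 2=0x4E: payload=0x4E=78, contrib = 78<<14 = 1277952; acc -> 1278679, shift -> 21

Answer: acc=87 shift=7
acc=727 shift=14
acc=1278679 shift=21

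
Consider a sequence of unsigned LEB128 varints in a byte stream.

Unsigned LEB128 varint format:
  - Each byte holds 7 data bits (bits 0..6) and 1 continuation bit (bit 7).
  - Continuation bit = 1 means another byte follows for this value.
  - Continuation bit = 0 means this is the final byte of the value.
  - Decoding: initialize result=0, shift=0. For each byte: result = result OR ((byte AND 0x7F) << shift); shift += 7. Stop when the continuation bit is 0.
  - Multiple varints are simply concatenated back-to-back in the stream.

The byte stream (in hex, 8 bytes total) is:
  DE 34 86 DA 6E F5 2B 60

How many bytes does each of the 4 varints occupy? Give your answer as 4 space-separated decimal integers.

Answer: 2 3 2 1

Derivation:
  byte[0]=0xDE cont=1 payload=0x5E=94: acc |= 94<<0 -> acc=94 shift=7
  byte[1]=0x34 cont=0 payload=0x34=52: acc |= 52<<7 -> acc=6750 shift=14 [end]
Varint 1: bytes[0:2] = DE 34 -> value 6750 (2 byte(s))
  byte[2]=0x86 cont=1 payload=0x06=6: acc |= 6<<0 -> acc=6 shift=7
  byte[3]=0xDA cont=1 payload=0x5A=90: acc |= 90<<7 -> acc=11526 shift=14
  byte[4]=0x6E cont=0 payload=0x6E=110: acc |= 110<<14 -> acc=1813766 shift=21 [end]
Varint 2: bytes[2:5] = 86 DA 6E -> value 1813766 (3 byte(s))
  byte[5]=0xF5 cont=1 payload=0x75=117: acc |= 117<<0 -> acc=117 shift=7
  byte[6]=0x2B cont=0 payload=0x2B=43: acc |= 43<<7 -> acc=5621 shift=14 [end]
Varint 3: bytes[5:7] = F5 2B -> value 5621 (2 byte(s))
  byte[7]=0x60 cont=0 payload=0x60=96: acc |= 96<<0 -> acc=96 shift=7 [end]
Varint 4: bytes[7:8] = 60 -> value 96 (1 byte(s))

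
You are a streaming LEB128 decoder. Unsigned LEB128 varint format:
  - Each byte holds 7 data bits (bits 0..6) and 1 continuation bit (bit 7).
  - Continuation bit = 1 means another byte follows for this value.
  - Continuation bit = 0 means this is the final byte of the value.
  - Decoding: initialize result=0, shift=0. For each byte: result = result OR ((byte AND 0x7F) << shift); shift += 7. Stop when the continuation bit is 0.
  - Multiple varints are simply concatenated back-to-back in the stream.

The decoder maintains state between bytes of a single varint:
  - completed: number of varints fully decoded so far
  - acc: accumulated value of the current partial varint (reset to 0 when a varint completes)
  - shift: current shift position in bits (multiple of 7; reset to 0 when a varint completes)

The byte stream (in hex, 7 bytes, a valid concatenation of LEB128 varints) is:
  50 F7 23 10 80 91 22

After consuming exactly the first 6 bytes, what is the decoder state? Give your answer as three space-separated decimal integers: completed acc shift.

Answer: 3 2176 14

Derivation:
byte[0]=0x50 cont=0 payload=0x50: varint #1 complete (value=80); reset -> completed=1 acc=0 shift=0
byte[1]=0xF7 cont=1 payload=0x77: acc |= 119<<0 -> completed=1 acc=119 shift=7
byte[2]=0x23 cont=0 payload=0x23: varint #2 complete (value=4599); reset -> completed=2 acc=0 shift=0
byte[3]=0x10 cont=0 payload=0x10: varint #3 complete (value=16); reset -> completed=3 acc=0 shift=0
byte[4]=0x80 cont=1 payload=0x00: acc |= 0<<0 -> completed=3 acc=0 shift=7
byte[5]=0x91 cont=1 payload=0x11: acc |= 17<<7 -> completed=3 acc=2176 shift=14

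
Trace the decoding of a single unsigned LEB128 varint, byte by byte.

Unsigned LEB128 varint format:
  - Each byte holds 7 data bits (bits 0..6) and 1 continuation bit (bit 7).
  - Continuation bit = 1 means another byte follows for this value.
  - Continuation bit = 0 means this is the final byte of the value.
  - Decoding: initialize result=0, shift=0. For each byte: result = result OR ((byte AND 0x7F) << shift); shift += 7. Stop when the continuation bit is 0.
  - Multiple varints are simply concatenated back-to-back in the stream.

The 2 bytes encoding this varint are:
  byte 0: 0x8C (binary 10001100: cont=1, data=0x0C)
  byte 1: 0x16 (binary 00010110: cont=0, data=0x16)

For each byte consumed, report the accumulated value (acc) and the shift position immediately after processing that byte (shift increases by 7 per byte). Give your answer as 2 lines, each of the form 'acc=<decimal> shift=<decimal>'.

Answer: acc=12 shift=7
acc=2828 shift=14

Derivation:
byte 0=0x8C: payload=0x0C=12, contrib = 12<<0 = 12; acc -> 12, shift -> 7
byte 1=0x16: payload=0x16=22, contrib = 22<<7 = 2816; acc -> 2828, shift -> 14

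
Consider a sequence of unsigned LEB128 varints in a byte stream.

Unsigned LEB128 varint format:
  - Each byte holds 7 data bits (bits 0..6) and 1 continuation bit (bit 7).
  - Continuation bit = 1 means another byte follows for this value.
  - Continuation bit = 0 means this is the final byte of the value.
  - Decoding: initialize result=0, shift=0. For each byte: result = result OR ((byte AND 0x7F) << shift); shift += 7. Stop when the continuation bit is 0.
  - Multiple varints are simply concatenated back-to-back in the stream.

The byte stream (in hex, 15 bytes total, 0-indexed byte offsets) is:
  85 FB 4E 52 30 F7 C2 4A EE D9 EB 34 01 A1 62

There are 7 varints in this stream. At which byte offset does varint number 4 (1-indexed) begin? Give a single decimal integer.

  byte[0]=0x85 cont=1 payload=0x05=5: acc |= 5<<0 -> acc=5 shift=7
  byte[1]=0xFB cont=1 payload=0x7B=123: acc |= 123<<7 -> acc=15749 shift=14
  byte[2]=0x4E cont=0 payload=0x4E=78: acc |= 78<<14 -> acc=1293701 shift=21 [end]
Varint 1: bytes[0:3] = 85 FB 4E -> value 1293701 (3 byte(s))
  byte[3]=0x52 cont=0 payload=0x52=82: acc |= 82<<0 -> acc=82 shift=7 [end]
Varint 2: bytes[3:4] = 52 -> value 82 (1 byte(s))
  byte[4]=0x30 cont=0 payload=0x30=48: acc |= 48<<0 -> acc=48 shift=7 [end]
Varint 3: bytes[4:5] = 30 -> value 48 (1 byte(s))
  byte[5]=0xF7 cont=1 payload=0x77=119: acc |= 119<<0 -> acc=119 shift=7
  byte[6]=0xC2 cont=1 payload=0x42=66: acc |= 66<<7 -> acc=8567 shift=14
  byte[7]=0x4A cont=0 payload=0x4A=74: acc |= 74<<14 -> acc=1220983 shift=21 [end]
Varint 4: bytes[5:8] = F7 C2 4A -> value 1220983 (3 byte(s))
  byte[8]=0xEE cont=1 payload=0x6E=110: acc |= 110<<0 -> acc=110 shift=7
  byte[9]=0xD9 cont=1 payload=0x59=89: acc |= 89<<7 -> acc=11502 shift=14
  byte[10]=0xEB cont=1 payload=0x6B=107: acc |= 107<<14 -> acc=1764590 shift=21
  byte[11]=0x34 cont=0 payload=0x34=52: acc |= 52<<21 -> acc=110816494 shift=28 [end]
Varint 5: bytes[8:12] = EE D9 EB 34 -> value 110816494 (4 byte(s))
  byte[12]=0x01 cont=0 payload=0x01=1: acc |= 1<<0 -> acc=1 shift=7 [end]
Varint 6: bytes[12:13] = 01 -> value 1 (1 byte(s))
  byte[13]=0xA1 cont=1 payload=0x21=33: acc |= 33<<0 -> acc=33 shift=7
  byte[14]=0x62 cont=0 payload=0x62=98: acc |= 98<<7 -> acc=12577 shift=14 [end]
Varint 7: bytes[13:15] = A1 62 -> value 12577 (2 byte(s))

Answer: 5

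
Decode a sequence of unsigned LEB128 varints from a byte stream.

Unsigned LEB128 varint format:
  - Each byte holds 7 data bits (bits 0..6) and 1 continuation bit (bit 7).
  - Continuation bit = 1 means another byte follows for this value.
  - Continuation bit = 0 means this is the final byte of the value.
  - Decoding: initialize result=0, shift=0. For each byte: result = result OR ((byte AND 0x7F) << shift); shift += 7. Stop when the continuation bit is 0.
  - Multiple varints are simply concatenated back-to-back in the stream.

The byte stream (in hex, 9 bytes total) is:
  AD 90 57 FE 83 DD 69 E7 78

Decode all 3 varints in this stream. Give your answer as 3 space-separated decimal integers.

Answer: 1427501 221725182 15463

Derivation:
  byte[0]=0xAD cont=1 payload=0x2D=45: acc |= 45<<0 -> acc=45 shift=7
  byte[1]=0x90 cont=1 payload=0x10=16: acc |= 16<<7 -> acc=2093 shift=14
  byte[2]=0x57 cont=0 payload=0x57=87: acc |= 87<<14 -> acc=1427501 shift=21 [end]
Varint 1: bytes[0:3] = AD 90 57 -> value 1427501 (3 byte(s))
  byte[3]=0xFE cont=1 payload=0x7E=126: acc |= 126<<0 -> acc=126 shift=7
  byte[4]=0x83 cont=1 payload=0x03=3: acc |= 3<<7 -> acc=510 shift=14
  byte[5]=0xDD cont=1 payload=0x5D=93: acc |= 93<<14 -> acc=1524222 shift=21
  byte[6]=0x69 cont=0 payload=0x69=105: acc |= 105<<21 -> acc=221725182 shift=28 [end]
Varint 2: bytes[3:7] = FE 83 DD 69 -> value 221725182 (4 byte(s))
  byte[7]=0xE7 cont=1 payload=0x67=103: acc |= 103<<0 -> acc=103 shift=7
  byte[8]=0x78 cont=0 payload=0x78=120: acc |= 120<<7 -> acc=15463 shift=14 [end]
Varint 3: bytes[7:9] = E7 78 -> value 15463 (2 byte(s))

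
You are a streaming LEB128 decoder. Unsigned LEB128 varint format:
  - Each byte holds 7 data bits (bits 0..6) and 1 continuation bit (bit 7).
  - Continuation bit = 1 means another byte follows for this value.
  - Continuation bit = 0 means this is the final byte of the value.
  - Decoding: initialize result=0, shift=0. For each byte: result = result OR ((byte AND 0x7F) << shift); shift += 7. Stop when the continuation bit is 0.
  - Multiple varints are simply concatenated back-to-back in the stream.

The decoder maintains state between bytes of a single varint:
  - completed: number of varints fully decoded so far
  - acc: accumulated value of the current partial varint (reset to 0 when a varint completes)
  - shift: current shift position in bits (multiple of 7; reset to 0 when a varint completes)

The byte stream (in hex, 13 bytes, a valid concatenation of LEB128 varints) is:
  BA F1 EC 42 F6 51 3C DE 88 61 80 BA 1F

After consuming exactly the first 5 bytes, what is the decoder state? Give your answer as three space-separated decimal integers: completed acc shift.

byte[0]=0xBA cont=1 payload=0x3A: acc |= 58<<0 -> completed=0 acc=58 shift=7
byte[1]=0xF1 cont=1 payload=0x71: acc |= 113<<7 -> completed=0 acc=14522 shift=14
byte[2]=0xEC cont=1 payload=0x6C: acc |= 108<<14 -> completed=0 acc=1783994 shift=21
byte[3]=0x42 cont=0 payload=0x42: varint #1 complete (value=140196026); reset -> completed=1 acc=0 shift=0
byte[4]=0xF6 cont=1 payload=0x76: acc |= 118<<0 -> completed=1 acc=118 shift=7

Answer: 1 118 7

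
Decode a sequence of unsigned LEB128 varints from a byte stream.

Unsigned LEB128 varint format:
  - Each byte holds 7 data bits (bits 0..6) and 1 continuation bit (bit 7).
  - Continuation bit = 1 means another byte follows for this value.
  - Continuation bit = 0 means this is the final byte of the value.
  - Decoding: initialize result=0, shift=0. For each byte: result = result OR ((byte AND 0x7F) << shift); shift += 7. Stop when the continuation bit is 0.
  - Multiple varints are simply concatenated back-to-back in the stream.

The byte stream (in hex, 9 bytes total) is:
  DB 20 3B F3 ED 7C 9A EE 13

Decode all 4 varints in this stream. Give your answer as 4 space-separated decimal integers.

Answer: 4187 59 2045683 325402

Derivation:
  byte[0]=0xDB cont=1 payload=0x5B=91: acc |= 91<<0 -> acc=91 shift=7
  byte[1]=0x20 cont=0 payload=0x20=32: acc |= 32<<7 -> acc=4187 shift=14 [end]
Varint 1: bytes[0:2] = DB 20 -> value 4187 (2 byte(s))
  byte[2]=0x3B cont=0 payload=0x3B=59: acc |= 59<<0 -> acc=59 shift=7 [end]
Varint 2: bytes[2:3] = 3B -> value 59 (1 byte(s))
  byte[3]=0xF3 cont=1 payload=0x73=115: acc |= 115<<0 -> acc=115 shift=7
  byte[4]=0xED cont=1 payload=0x6D=109: acc |= 109<<7 -> acc=14067 shift=14
  byte[5]=0x7C cont=0 payload=0x7C=124: acc |= 124<<14 -> acc=2045683 shift=21 [end]
Varint 3: bytes[3:6] = F3 ED 7C -> value 2045683 (3 byte(s))
  byte[6]=0x9A cont=1 payload=0x1A=26: acc |= 26<<0 -> acc=26 shift=7
  byte[7]=0xEE cont=1 payload=0x6E=110: acc |= 110<<7 -> acc=14106 shift=14
  byte[8]=0x13 cont=0 payload=0x13=19: acc |= 19<<14 -> acc=325402 shift=21 [end]
Varint 4: bytes[6:9] = 9A EE 13 -> value 325402 (3 byte(s))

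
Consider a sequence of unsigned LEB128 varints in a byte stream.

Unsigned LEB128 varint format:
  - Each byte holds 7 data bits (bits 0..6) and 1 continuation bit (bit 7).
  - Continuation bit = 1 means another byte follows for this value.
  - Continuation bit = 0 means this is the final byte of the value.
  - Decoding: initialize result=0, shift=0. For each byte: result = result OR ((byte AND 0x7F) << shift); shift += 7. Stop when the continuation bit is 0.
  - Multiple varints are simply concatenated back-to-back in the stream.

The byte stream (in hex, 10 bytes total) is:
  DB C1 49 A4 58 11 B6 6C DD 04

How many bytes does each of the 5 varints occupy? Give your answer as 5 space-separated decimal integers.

  byte[0]=0xDB cont=1 payload=0x5B=91: acc |= 91<<0 -> acc=91 shift=7
  byte[1]=0xC1 cont=1 payload=0x41=65: acc |= 65<<7 -> acc=8411 shift=14
  byte[2]=0x49 cont=0 payload=0x49=73: acc |= 73<<14 -> acc=1204443 shift=21 [end]
Varint 1: bytes[0:3] = DB C1 49 -> value 1204443 (3 byte(s))
  byte[3]=0xA4 cont=1 payload=0x24=36: acc |= 36<<0 -> acc=36 shift=7
  byte[4]=0x58 cont=0 payload=0x58=88: acc |= 88<<7 -> acc=11300 shift=14 [end]
Varint 2: bytes[3:5] = A4 58 -> value 11300 (2 byte(s))
  byte[5]=0x11 cont=0 payload=0x11=17: acc |= 17<<0 -> acc=17 shift=7 [end]
Varint 3: bytes[5:6] = 11 -> value 17 (1 byte(s))
  byte[6]=0xB6 cont=1 payload=0x36=54: acc |= 54<<0 -> acc=54 shift=7
  byte[7]=0x6C cont=0 payload=0x6C=108: acc |= 108<<7 -> acc=13878 shift=14 [end]
Varint 4: bytes[6:8] = B6 6C -> value 13878 (2 byte(s))
  byte[8]=0xDD cont=1 payload=0x5D=93: acc |= 93<<0 -> acc=93 shift=7
  byte[9]=0x04 cont=0 payload=0x04=4: acc |= 4<<7 -> acc=605 shift=14 [end]
Varint 5: bytes[8:10] = DD 04 -> value 605 (2 byte(s))

Answer: 3 2 1 2 2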